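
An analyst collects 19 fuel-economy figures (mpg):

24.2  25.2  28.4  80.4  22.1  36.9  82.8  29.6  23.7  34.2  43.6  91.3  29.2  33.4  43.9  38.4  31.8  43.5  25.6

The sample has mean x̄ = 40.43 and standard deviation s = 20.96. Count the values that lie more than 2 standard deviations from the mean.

2

Cutoffs: x̄ ± 2s = [-1.49, 82.35].
Outside the cutoffs: 82.8, 91.3.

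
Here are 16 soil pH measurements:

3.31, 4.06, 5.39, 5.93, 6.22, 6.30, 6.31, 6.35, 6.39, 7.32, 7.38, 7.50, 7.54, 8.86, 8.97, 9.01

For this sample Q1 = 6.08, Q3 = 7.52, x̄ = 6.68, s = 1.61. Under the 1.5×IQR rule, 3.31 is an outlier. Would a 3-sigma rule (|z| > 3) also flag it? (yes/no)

no

z = (3.31 − 6.68) / 1.61 = -2.09.
|z| = 2.09 ≤ 3.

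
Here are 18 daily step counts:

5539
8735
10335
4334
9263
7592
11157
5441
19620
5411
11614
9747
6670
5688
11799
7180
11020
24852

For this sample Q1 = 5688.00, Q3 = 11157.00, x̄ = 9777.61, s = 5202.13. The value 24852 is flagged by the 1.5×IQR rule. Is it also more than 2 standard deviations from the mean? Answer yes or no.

yes

z = (24852 − 9777.61) / 5202.13 = 2.90.
|z| = 2.90 > 2.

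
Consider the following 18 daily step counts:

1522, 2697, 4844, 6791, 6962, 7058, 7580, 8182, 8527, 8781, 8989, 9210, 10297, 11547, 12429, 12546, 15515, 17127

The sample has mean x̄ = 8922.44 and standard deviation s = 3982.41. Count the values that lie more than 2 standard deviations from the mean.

1

Cutoffs: x̄ ± 2s = [957.62, 16887.26].
Outside the cutoffs: 17127.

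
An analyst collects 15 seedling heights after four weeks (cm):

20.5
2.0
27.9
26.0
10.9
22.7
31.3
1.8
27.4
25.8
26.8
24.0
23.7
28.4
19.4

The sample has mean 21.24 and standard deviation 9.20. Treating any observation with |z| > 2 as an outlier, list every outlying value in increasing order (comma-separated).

1.8, 2.0

Cutoffs at x̄ ± 2s: 21.24 ± 2·9.20 = [2.84, 39.64].
1.8: z = -2.11, |z| > 2 → outlier.
2.0: z = -2.09, |z| > 2 → outlier.
Every other value lies within [2.84, 39.64].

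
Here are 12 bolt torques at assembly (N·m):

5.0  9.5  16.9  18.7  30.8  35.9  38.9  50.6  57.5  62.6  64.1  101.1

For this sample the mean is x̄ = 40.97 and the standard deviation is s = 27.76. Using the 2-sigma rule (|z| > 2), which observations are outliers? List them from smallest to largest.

Cutoffs at x̄ ± 2s: 40.97 ± 2·27.76 = [-14.55, 96.49].
101.1: z = 2.17, |z| > 2 → outlier.
Every other value lies within [-14.55, 96.49].

101.1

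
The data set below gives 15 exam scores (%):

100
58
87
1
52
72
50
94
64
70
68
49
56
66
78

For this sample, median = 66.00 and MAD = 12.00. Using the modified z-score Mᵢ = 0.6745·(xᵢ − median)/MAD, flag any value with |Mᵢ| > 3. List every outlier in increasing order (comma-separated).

1

|Mᵢ| > 3 ⇔ |xᵢ − 66.00| > 3·12.00/0.6745 = 53.37.
So outliers lie outside [12.63, 119.37].
1: M = -3.65 → outlier.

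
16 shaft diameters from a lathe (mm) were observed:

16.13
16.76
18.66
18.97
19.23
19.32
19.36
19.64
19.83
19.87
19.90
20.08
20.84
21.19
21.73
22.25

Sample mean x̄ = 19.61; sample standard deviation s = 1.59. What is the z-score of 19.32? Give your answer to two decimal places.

z = (19.32 − 19.61) / 1.59 = -0.18.

-0.18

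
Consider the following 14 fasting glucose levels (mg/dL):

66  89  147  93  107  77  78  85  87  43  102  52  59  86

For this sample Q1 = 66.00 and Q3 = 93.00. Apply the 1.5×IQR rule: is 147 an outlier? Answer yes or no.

yes

IQR = Q3 − Q1 = 93.00 − 66.00 = 27.00.
Lower fence = Q1 − 1.5·IQR = 66.00 − 40.50 = 25.50.
Upper fence = Q3 + 1.5·IQR = 93.00 + 40.50 = 133.50.
147 lies above the upper fence.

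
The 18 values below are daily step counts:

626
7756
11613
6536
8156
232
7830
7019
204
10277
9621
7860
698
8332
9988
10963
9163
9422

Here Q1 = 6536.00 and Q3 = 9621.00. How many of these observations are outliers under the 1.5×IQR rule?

IQR = 3085.00; fences at 6536.00 − 4627.50 = 1908.50 and 9621.00 + 4627.50 = 14248.50.
Outside the cutoffs: 204, 232, 626, 698.

4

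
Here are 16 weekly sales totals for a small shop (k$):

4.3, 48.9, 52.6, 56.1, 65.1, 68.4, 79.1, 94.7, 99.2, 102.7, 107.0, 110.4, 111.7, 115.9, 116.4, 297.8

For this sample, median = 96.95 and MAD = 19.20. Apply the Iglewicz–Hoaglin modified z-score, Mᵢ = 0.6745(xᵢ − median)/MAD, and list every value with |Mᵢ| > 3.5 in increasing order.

|Mᵢ| > 3.5 ⇔ |xᵢ − 96.95| > 3.5·19.20/0.6745 = 99.63.
So outliers lie outside [-2.68, 196.58].
297.8: M = 7.06 → outlier.

297.8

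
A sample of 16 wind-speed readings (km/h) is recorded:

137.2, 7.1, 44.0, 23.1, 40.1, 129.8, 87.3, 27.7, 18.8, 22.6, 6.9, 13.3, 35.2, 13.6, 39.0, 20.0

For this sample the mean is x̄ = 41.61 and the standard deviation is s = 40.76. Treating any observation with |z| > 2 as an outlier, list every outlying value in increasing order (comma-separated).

Cutoffs at x̄ ± 2s: 41.61 ± 2·40.76 = [-39.91, 123.13].
129.8: z = 2.16, |z| > 2 → outlier.
137.2: z = 2.35, |z| > 2 → outlier.
Every other value lies within [-39.91, 123.13].

129.8, 137.2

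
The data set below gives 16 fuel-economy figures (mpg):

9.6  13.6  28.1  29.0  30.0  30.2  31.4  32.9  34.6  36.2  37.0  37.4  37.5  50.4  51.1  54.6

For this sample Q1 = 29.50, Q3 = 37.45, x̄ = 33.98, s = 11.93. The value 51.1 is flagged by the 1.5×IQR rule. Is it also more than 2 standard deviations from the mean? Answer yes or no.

no

z = (51.1 − 33.98) / 11.93 = 1.44.
|z| = 1.44 ≤ 2.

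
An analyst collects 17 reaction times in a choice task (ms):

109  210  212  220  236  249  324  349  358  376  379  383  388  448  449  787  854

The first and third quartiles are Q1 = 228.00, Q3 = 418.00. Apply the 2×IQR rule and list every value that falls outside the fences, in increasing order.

854

IQR = Q3 − Q1 = 418.00 − 228.00 = 190.00.
Lower fence = Q1 − 2·IQR = 228.00 − 380.00 = -152.00.
Upper fence = Q3 + 2·IQR = 418.00 + 380.00 = 798.00.
854 > 798.00 → outlier.
All remaining values lie within [-152.00, 798.00].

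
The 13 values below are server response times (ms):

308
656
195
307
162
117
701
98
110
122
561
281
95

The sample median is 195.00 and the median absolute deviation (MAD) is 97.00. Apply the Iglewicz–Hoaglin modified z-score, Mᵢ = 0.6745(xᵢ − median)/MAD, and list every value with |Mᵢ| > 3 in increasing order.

656, 701

|Mᵢ| > 3 ⇔ |xᵢ − 195.00| > 3·97.00/0.6745 = 431.43.
So outliers lie outside [-236.43, 626.43].
656: M = 3.21 → outlier.
701: M = 3.52 → outlier.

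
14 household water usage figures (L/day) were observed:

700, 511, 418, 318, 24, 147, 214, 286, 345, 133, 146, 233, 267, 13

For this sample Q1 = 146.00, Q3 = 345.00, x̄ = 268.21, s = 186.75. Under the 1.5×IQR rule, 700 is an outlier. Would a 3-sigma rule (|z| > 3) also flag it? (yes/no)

no

z = (700 − 268.21) / 186.75 = 2.31.
|z| = 2.31 ≤ 3.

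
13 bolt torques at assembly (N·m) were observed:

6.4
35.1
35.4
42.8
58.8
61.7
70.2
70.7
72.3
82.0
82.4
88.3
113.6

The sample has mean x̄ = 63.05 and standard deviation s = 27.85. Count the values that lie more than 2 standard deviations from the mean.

Cutoffs: x̄ ± 2s = [7.35, 118.75].
Outside the cutoffs: 6.4.

1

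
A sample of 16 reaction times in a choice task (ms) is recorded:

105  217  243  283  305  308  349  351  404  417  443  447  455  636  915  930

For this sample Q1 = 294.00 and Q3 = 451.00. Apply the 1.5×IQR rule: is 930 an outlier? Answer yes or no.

IQR = Q3 − Q1 = 451.00 − 294.00 = 157.00.
Lower fence = Q1 − 1.5·IQR = 294.00 − 235.50 = 58.50.
Upper fence = Q3 + 1.5·IQR = 451.00 + 235.50 = 686.50.
930 lies above the upper fence.

yes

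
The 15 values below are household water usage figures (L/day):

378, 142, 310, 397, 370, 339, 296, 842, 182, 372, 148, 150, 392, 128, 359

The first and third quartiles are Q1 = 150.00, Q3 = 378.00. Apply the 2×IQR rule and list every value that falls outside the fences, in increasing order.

842

IQR = Q3 − Q1 = 378.00 − 150.00 = 228.00.
Lower fence = Q1 − 2·IQR = 150.00 − 456.00 = -306.00.
Upper fence = Q3 + 2·IQR = 378.00 + 456.00 = 834.00.
842 > 834.00 → outlier.
All remaining values lie within [-306.00, 834.00].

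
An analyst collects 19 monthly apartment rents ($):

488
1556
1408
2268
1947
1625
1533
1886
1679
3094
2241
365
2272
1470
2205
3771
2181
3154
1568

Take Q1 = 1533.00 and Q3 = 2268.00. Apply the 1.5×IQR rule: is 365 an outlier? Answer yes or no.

IQR = Q3 − Q1 = 2268.00 − 1533.00 = 735.00.
Lower fence = Q1 − 1.5·IQR = 1533.00 − 1102.50 = 430.50.
Upper fence = Q3 + 1.5·IQR = 2268.00 + 1102.50 = 3370.50.
365 lies below the lower fence.

yes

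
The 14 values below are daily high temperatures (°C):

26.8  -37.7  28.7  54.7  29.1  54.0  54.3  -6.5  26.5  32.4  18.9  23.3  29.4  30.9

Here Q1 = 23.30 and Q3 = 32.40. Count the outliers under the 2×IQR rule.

IQR = 9.10; fences at 23.30 − 18.20 = 5.10 and 32.40 + 18.20 = 50.60.
Outside the cutoffs: -37.7, -6.5, 54.0, 54.3, 54.7.

5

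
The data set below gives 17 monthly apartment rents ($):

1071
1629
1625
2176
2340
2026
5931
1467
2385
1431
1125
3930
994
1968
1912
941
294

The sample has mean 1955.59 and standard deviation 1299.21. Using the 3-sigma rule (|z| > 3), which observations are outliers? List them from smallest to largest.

5931

Cutoffs at x̄ ± 3s: 1955.59 ± 3·1299.21 = [-1942.04, 5853.22].
5931: z = 3.06, |z| > 3 → outlier.
Every other value lies within [-1942.04, 5853.22].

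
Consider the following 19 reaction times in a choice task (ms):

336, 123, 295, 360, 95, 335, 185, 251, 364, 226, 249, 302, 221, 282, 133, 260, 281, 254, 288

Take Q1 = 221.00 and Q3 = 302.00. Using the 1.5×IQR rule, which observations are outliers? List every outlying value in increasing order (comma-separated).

IQR = Q3 − Q1 = 302.00 − 221.00 = 81.00.
Lower fence = Q1 − 1.5·IQR = 221.00 − 121.50 = 99.50.
Upper fence = Q3 + 1.5·IQR = 302.00 + 121.50 = 423.50.
95 < 99.50 → outlier.
All remaining values lie within [99.50, 423.50].

95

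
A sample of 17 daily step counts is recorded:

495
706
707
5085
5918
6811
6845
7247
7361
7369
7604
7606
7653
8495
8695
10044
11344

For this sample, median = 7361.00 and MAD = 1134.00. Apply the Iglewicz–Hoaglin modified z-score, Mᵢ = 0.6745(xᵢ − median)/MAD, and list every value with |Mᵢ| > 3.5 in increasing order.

|Mᵢ| > 3.5 ⇔ |xᵢ − 7361.00| > 3.5·1134.00/0.6745 = 5884.36.
So outliers lie outside [1476.64, 13245.36].
495: M = -4.08 → outlier.
706: M = -3.96 → outlier.
707: M = -3.96 → outlier.

495, 706, 707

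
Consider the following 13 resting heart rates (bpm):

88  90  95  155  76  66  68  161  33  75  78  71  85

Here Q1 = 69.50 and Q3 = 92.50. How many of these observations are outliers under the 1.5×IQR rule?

3

IQR = 23.00; fences at 69.50 − 34.50 = 35.00 and 92.50 + 34.50 = 127.00.
Outside the cutoffs: 33, 155, 161.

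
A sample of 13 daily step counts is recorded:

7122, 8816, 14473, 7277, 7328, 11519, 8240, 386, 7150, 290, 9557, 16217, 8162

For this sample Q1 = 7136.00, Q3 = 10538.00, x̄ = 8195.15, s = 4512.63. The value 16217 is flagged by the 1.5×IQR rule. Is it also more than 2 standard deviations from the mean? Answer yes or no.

z = (16217 − 8195.15) / 4512.63 = 1.78.
|z| = 1.78 ≤ 2.

no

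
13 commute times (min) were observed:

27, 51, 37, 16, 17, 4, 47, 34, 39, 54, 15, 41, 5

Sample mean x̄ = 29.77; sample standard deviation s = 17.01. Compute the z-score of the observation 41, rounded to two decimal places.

z = (41 − 29.77) / 17.01 = 0.66.

0.66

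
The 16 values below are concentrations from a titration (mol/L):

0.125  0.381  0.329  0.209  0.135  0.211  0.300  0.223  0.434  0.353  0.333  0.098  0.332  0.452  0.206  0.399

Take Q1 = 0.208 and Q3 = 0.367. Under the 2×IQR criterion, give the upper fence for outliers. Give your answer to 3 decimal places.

IQR = Q3 − Q1 = 0.367 − 0.208 = 0.159.
Lower fence = Q1 − 2·IQR = 0.208 − 0.318 = -0.110.
Upper fence = Q3 + 2·IQR = 0.367 + 0.318 = 0.685.

0.685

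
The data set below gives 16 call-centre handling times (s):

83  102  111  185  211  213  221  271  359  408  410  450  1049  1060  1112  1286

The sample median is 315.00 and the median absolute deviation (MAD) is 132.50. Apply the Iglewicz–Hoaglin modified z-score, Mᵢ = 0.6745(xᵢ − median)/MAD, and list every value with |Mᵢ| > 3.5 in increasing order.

1049, 1060, 1112, 1286

|Mᵢ| > 3.5 ⇔ |xᵢ − 315.00| > 3.5·132.50/0.6745 = 687.55.
So outliers lie outside [-372.55, 1002.55].
1049: M = 3.74 → outlier.
1060: M = 3.79 → outlier.
1112: M = 4.06 → outlier.
1286: M = 4.94 → outlier.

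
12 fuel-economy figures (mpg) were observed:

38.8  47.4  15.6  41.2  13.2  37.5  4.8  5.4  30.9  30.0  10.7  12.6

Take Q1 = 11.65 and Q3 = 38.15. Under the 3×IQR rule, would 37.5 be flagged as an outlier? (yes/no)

IQR = Q3 − Q1 = 38.15 − 11.65 = 26.50.
Lower fence = Q1 − 3·IQR = 11.65 − 79.50 = -67.85.
Upper fence = Q3 + 3·IQR = 38.15 + 79.50 = 117.65.
37.5 lies within [-67.85, 117.65].

no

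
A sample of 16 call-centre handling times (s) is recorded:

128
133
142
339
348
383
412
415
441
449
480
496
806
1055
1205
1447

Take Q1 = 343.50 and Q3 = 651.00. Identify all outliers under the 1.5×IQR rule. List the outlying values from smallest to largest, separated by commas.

IQR = Q3 − Q1 = 651.00 − 343.50 = 307.50.
Lower fence = Q1 − 1.5·IQR = 343.50 − 461.25 = -117.75.
Upper fence = Q3 + 1.5·IQR = 651.00 + 461.25 = 1112.25.
1205 > 1112.25 → outlier.
1447 > 1112.25 → outlier.
All remaining values lie within [-117.75, 1112.25].

1205, 1447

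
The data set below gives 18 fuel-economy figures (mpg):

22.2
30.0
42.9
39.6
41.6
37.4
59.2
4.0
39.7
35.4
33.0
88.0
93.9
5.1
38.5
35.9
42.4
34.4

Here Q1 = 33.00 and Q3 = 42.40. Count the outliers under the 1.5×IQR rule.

IQR = 9.40; fences at 33.00 − 14.10 = 18.90 and 42.40 + 14.10 = 56.50.
Outside the cutoffs: 4.0, 5.1, 59.2, 88.0, 93.9.

5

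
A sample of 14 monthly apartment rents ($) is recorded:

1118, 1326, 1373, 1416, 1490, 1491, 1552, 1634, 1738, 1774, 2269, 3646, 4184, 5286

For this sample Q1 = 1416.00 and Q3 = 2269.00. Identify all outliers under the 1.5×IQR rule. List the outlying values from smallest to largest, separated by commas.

3646, 4184, 5286

IQR = Q3 − Q1 = 2269.00 − 1416.00 = 853.00.
Lower fence = Q1 − 1.5·IQR = 1416.00 − 1279.50 = 136.50.
Upper fence = Q3 + 1.5·IQR = 2269.00 + 1279.50 = 3548.50.
3646 > 3548.50 → outlier.
4184 > 3548.50 → outlier.
5286 > 3548.50 → outlier.
All remaining values lie within [136.50, 3548.50].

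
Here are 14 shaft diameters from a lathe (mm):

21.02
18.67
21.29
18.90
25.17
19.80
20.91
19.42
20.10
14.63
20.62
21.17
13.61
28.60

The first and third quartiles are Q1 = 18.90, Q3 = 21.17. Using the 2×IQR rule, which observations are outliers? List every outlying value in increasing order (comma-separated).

IQR = Q3 − Q1 = 21.17 − 18.90 = 2.27.
Lower fence = Q1 − 2·IQR = 18.90 − 4.54 = 14.36.
Upper fence = Q3 + 2·IQR = 21.17 + 4.54 = 25.71.
13.61 < 14.36 → outlier.
28.60 > 25.71 → outlier.
All remaining values lie within [14.36, 25.71].

13.61, 28.60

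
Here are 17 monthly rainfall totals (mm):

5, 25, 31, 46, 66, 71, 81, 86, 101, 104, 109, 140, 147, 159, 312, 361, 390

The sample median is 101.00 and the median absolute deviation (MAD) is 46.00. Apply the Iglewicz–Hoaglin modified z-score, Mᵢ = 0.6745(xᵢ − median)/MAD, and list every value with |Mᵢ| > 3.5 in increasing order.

|Mᵢ| > 3.5 ⇔ |xᵢ − 101.00| > 3.5·46.00/0.6745 = 238.70.
So outliers lie outside [-137.70, 339.70].
361: M = 3.81 → outlier.
390: M = 4.24 → outlier.

361, 390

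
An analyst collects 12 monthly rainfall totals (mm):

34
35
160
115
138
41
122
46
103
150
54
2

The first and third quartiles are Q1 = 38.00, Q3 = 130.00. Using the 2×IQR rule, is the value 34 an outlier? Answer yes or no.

IQR = Q3 − Q1 = 130.00 − 38.00 = 92.00.
Lower fence = Q1 − 2·IQR = 38.00 − 184.00 = -146.00.
Upper fence = Q3 + 2·IQR = 130.00 + 184.00 = 314.00.
34 lies within [-146.00, 314.00].

no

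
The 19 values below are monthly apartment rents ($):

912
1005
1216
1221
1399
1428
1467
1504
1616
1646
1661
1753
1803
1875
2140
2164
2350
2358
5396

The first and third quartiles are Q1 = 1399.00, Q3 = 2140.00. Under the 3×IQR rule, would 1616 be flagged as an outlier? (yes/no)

no

IQR = Q3 − Q1 = 2140.00 − 1399.00 = 741.00.
Lower fence = Q1 − 3·IQR = 1399.00 − 2223.00 = -824.00.
Upper fence = Q3 + 3·IQR = 2140.00 + 2223.00 = 4363.00.
1616 lies within [-824.00, 4363.00].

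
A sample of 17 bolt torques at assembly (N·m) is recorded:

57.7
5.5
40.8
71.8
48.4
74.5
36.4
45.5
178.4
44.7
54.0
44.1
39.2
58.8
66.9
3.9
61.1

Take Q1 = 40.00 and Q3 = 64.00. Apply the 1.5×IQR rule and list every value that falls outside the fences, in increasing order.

IQR = Q3 − Q1 = 64.00 − 40.00 = 24.00.
Lower fence = Q1 − 1.5·IQR = 40.00 − 36.00 = 4.00.
Upper fence = Q3 + 1.5·IQR = 64.00 + 36.00 = 100.00.
3.9 < 4.00 → outlier.
178.4 > 100.00 → outlier.
All remaining values lie within [4.00, 100.00].

3.9, 178.4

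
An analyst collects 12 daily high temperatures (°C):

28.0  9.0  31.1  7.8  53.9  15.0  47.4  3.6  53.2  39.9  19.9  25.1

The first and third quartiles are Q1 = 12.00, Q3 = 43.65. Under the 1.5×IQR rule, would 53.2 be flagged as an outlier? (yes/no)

IQR = Q3 − Q1 = 43.65 − 12.00 = 31.65.
Lower fence = Q1 − 1.5·IQR = 12.00 − 47.475 = -35.475.
Upper fence = Q3 + 1.5·IQR = 43.65 + 47.475 = 91.125.
53.2 lies within [-35.475, 91.125].

no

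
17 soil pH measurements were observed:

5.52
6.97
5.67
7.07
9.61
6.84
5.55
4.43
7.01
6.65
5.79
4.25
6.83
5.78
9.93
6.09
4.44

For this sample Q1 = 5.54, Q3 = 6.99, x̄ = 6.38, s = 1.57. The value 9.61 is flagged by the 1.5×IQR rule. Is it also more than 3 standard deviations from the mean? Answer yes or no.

no

z = (9.61 − 6.38) / 1.57 = 2.06.
|z| = 2.06 ≤ 3.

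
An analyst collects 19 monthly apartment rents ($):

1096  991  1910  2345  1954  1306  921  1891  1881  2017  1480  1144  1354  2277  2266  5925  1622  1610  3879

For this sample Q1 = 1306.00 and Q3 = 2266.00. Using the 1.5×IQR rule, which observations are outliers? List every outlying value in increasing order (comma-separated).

IQR = Q3 − Q1 = 2266.00 − 1306.00 = 960.00.
Lower fence = Q1 − 1.5·IQR = 1306.00 − 1440.00 = -134.00.
Upper fence = Q3 + 1.5·IQR = 2266.00 + 1440.00 = 3706.00.
3879 > 3706.00 → outlier.
5925 > 3706.00 → outlier.
All remaining values lie within [-134.00, 3706.00].

3879, 5925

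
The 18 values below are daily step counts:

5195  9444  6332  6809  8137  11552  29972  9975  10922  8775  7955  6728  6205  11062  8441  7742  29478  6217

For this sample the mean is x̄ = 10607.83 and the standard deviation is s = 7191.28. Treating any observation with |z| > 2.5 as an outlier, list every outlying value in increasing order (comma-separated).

Cutoffs at x̄ ± 2.5s: 10607.83 ± 2.5·7191.28 = [-7370.37, 28586.03].
29478: z = 2.62, |z| > 2.5 → outlier.
29972: z = 2.69, |z| > 2.5 → outlier.
Every other value lies within [-7370.37, 28586.03].

29478, 29972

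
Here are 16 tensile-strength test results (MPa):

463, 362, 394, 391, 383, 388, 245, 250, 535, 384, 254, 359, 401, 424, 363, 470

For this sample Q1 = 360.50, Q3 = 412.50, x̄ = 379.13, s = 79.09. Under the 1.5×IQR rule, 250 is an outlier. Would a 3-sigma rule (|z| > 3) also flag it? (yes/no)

z = (250 − 379.13) / 79.09 = -1.63.
|z| = 1.63 ≤ 3.

no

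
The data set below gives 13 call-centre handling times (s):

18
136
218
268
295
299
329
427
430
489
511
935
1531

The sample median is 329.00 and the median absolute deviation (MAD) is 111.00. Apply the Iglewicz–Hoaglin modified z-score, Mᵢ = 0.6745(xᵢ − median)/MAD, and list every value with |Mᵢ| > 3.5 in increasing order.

|Mᵢ| > 3.5 ⇔ |xᵢ − 329.00| > 3.5·111.00/0.6745 = 575.98.
So outliers lie outside [-246.98, 904.98].
935: M = 3.68 → outlier.
1531: M = 7.30 → outlier.

935, 1531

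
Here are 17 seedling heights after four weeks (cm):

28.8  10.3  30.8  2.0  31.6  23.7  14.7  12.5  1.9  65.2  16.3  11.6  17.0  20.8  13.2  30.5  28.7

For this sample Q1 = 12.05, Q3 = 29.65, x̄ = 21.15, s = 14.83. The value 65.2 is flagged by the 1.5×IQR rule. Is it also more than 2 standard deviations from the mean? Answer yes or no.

yes

z = (65.2 − 21.15) / 14.83 = 2.97.
|z| = 2.97 > 2.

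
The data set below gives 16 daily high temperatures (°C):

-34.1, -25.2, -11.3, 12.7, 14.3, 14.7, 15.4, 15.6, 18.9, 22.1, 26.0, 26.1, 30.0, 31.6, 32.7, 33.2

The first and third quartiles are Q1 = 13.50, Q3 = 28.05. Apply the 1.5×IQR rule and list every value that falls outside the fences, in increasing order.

-34.1, -25.2, -11.3

IQR = Q3 − Q1 = 28.05 − 13.50 = 14.55.
Lower fence = Q1 − 1.5·IQR = 13.50 − 21.825 = -8.325.
Upper fence = Q3 + 1.5·IQR = 28.05 + 21.825 = 49.875.
-34.1 < -8.325 → outlier.
-25.2 < -8.325 → outlier.
-11.3 < -8.325 → outlier.
All remaining values lie within [-8.325, 49.875].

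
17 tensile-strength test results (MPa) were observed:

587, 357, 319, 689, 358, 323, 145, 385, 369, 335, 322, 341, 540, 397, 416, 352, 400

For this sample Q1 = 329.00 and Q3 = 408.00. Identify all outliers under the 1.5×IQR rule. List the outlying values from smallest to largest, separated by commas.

145, 540, 587, 689

IQR = Q3 − Q1 = 408.00 − 329.00 = 79.00.
Lower fence = Q1 − 1.5·IQR = 329.00 − 118.50 = 210.50.
Upper fence = Q3 + 1.5·IQR = 408.00 + 118.50 = 526.50.
145 < 210.50 → outlier.
540 > 526.50 → outlier.
587 > 526.50 → outlier.
689 > 526.50 → outlier.
All remaining values lie within [210.50, 526.50].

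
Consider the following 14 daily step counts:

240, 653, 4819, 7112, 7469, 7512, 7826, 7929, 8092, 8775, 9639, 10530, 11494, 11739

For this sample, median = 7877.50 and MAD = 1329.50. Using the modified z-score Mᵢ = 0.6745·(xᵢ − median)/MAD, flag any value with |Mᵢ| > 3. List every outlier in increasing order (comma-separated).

|Mᵢ| > 3 ⇔ |xᵢ − 7877.50| > 3·1329.50/0.6745 = 5913.27.
So outliers lie outside [1964.23, 13790.77].
240: M = -3.87 → outlier.
653: M = -3.67 → outlier.

240, 653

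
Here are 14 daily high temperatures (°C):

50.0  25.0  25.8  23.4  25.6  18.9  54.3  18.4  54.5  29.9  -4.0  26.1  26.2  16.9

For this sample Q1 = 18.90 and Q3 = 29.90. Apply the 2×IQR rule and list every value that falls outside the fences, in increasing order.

IQR = Q3 − Q1 = 29.90 − 18.90 = 11.00.
Lower fence = Q1 − 2·IQR = 18.90 − 22.00 = -3.10.
Upper fence = Q3 + 2·IQR = 29.90 + 22.00 = 51.90.
-4.0 < -3.10 → outlier.
54.3 > 51.90 → outlier.
54.5 > 51.90 → outlier.
All remaining values lie within [-3.10, 51.90].

-4.0, 54.3, 54.5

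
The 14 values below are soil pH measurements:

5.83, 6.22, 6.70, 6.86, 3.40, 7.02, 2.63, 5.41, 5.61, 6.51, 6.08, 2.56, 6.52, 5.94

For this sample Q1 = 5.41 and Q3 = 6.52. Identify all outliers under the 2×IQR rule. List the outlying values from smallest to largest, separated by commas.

IQR = Q3 − Q1 = 6.52 − 5.41 = 1.11.
Lower fence = Q1 − 2·IQR = 5.41 − 2.22 = 3.19.
Upper fence = Q3 + 2·IQR = 6.52 + 2.22 = 8.74.
2.56 < 3.19 → outlier.
2.63 < 3.19 → outlier.
All remaining values lie within [3.19, 8.74].

2.56, 2.63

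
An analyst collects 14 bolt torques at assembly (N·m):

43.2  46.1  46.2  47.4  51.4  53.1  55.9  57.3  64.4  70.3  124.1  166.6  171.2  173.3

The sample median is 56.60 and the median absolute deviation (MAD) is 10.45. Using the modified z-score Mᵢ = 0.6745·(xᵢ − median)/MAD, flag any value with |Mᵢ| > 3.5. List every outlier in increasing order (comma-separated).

124.1, 166.6, 171.2, 173.3

|Mᵢ| > 3.5 ⇔ |xᵢ − 56.60| > 3.5·10.45/0.6745 = 54.23.
So outliers lie outside [2.37, 110.83].
124.1: M = 4.36 → outlier.
166.6: M = 7.10 → outlier.
171.2: M = 7.40 → outlier.
173.3: M = 7.53 → outlier.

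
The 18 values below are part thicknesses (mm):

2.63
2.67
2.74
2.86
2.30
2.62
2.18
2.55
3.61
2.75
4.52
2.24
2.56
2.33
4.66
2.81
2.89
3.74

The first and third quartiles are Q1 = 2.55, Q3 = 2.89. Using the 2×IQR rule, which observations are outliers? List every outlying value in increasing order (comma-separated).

3.61, 3.74, 4.52, 4.66

IQR = Q3 − Q1 = 2.89 − 2.55 = 0.34.
Lower fence = Q1 − 2·IQR = 2.55 − 0.68 = 1.87.
Upper fence = Q3 + 2·IQR = 2.89 + 0.68 = 3.57.
3.61 > 3.57 → outlier.
3.74 > 3.57 → outlier.
4.52 > 3.57 → outlier.
4.66 > 3.57 → outlier.
All remaining values lie within [1.87, 3.57].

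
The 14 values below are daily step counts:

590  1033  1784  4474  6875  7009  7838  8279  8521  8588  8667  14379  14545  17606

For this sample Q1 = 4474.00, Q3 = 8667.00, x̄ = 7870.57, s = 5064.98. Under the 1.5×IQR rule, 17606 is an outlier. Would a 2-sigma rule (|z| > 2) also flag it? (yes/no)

z = (17606 − 7870.57) / 5064.98 = 1.92.
|z| = 1.92 ≤ 2.

no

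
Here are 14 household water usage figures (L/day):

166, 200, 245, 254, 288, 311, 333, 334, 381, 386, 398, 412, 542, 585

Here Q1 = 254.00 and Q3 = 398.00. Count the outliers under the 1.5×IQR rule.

0

IQR = 144.00; fences at 254.00 − 216.00 = 38.00 and 398.00 + 216.00 = 614.00.
Every value lies within the cutoffs.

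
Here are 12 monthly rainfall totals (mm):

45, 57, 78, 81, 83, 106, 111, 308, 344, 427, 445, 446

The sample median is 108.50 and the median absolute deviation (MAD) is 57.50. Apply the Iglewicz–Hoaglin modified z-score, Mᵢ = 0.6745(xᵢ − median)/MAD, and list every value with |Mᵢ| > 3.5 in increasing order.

|Mᵢ| > 3.5 ⇔ |xᵢ − 108.50| > 3.5·57.50/0.6745 = 298.37.
So outliers lie outside [-189.87, 406.87].
427: M = 3.74 → outlier.
445: M = 3.95 → outlier.
446: M = 3.96 → outlier.

427, 445, 446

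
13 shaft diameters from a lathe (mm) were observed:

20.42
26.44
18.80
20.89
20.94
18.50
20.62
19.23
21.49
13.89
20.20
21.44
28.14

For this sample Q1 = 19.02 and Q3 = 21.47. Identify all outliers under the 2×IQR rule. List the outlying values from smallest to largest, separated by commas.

13.89, 26.44, 28.14

IQR = Q3 − Q1 = 21.47 − 19.02 = 2.45.
Lower fence = Q1 − 2·IQR = 19.02 − 4.90 = 14.12.
Upper fence = Q3 + 2·IQR = 21.47 + 4.90 = 26.37.
13.89 < 14.12 → outlier.
26.44 > 26.37 → outlier.
28.14 > 26.37 → outlier.
All remaining values lie within [14.12, 26.37].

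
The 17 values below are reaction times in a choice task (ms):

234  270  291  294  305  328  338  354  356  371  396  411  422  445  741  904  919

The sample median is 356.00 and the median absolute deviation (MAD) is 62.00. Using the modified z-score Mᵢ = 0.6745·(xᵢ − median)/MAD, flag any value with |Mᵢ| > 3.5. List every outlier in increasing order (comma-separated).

741, 904, 919

|Mᵢ| > 3.5 ⇔ |xᵢ − 356.00| > 3.5·62.00/0.6745 = 321.72.
So outliers lie outside [34.28, 677.72].
741: M = 4.19 → outlier.
904: M = 5.96 → outlier.
919: M = 6.12 → outlier.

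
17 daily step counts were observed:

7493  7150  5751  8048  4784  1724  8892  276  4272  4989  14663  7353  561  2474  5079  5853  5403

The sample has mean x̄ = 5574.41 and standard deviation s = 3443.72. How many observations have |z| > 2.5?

1

Cutoffs: x̄ ± 2.5s = [-3034.89, 14183.71].
Outside the cutoffs: 14663.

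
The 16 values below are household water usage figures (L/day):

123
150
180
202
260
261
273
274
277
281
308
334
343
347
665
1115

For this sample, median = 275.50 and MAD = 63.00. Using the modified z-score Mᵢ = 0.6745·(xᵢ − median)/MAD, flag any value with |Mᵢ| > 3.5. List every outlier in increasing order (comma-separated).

|Mᵢ| > 3.5 ⇔ |xᵢ − 275.50| > 3.5·63.00/0.6745 = 326.91.
So outliers lie outside [-51.41, 602.41].
665: M = 4.17 → outlier.
1115: M = 8.99 → outlier.

665, 1115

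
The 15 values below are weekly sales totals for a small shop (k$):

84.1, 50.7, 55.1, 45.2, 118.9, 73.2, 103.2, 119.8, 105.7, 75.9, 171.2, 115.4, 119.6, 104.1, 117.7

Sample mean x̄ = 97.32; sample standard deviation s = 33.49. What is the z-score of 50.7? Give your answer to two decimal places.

-1.39

z = (50.7 − 97.32) / 33.49 = -1.39.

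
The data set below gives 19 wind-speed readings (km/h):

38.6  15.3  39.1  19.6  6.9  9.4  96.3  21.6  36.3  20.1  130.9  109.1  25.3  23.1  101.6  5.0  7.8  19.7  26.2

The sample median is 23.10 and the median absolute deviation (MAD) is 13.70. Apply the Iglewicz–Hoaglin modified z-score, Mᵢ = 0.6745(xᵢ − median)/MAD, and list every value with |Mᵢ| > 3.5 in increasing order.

96.3, 101.6, 109.1, 130.9

|Mᵢ| > 3.5 ⇔ |xᵢ − 23.10| > 3.5·13.70/0.6745 = 71.09.
So outliers lie outside [-47.99, 94.19].
96.3: M = 3.60 → outlier.
101.6: M = 3.86 → outlier.
109.1: M = 4.23 → outlier.
130.9: M = 5.31 → outlier.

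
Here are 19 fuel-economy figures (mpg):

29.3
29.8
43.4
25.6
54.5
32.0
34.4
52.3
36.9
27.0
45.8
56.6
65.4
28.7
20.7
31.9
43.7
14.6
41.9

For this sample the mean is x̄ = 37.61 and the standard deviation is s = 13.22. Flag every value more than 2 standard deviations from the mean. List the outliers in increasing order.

Cutoffs at x̄ ± 2s: 37.61 ± 2·13.22 = [11.17, 64.05].
65.4: z = 2.10, |z| > 2 → outlier.
Every other value lies within [11.17, 64.05].

65.4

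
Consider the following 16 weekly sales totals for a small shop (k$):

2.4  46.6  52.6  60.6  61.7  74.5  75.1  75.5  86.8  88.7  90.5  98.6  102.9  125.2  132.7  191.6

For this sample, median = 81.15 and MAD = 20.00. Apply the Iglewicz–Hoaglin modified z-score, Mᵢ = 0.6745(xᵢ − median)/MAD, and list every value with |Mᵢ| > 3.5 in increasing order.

|Mᵢ| > 3.5 ⇔ |xᵢ − 81.15| > 3.5·20.00/0.6745 = 103.78.
So outliers lie outside [-22.63, 184.93].
191.6: M = 3.72 → outlier.

191.6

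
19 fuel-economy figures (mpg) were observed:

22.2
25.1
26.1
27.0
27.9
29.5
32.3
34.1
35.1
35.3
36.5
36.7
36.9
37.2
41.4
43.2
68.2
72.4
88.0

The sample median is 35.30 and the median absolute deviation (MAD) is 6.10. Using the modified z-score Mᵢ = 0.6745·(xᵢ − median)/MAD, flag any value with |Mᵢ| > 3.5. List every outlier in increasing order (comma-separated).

68.2, 72.4, 88.0

|Mᵢ| > 3.5 ⇔ |xᵢ − 35.30| > 3.5·6.10/0.6745 = 31.65.
So outliers lie outside [3.65, 66.95].
68.2: M = 3.64 → outlier.
72.4: M = 4.10 → outlier.
88.0: M = 5.83 → outlier.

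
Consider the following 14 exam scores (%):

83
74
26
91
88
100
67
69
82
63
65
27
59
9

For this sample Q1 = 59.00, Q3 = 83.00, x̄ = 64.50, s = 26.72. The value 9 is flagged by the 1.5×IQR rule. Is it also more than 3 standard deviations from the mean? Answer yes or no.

no

z = (9 − 64.50) / 26.72 = -2.08.
|z| = 2.08 ≤ 3.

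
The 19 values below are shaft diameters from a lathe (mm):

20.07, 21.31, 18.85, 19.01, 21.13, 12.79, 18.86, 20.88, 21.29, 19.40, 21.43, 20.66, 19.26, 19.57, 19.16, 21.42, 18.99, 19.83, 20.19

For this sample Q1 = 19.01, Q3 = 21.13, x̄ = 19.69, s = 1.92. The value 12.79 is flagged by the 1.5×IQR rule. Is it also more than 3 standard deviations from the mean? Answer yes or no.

z = (12.79 − 19.69) / 1.92 = -3.59.
|z| = 3.59 > 3.

yes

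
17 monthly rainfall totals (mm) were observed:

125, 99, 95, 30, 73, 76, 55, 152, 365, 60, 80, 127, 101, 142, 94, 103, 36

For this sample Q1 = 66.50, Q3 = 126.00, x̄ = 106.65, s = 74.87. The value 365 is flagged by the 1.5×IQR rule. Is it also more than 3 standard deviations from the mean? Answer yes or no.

yes

z = (365 − 106.65) / 74.87 = 3.45.
|z| = 3.45 > 3.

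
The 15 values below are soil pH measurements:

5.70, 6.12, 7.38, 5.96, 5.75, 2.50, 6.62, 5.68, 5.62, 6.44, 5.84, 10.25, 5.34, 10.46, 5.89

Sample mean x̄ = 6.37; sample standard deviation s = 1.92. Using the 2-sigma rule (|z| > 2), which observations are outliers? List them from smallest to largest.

2.50, 10.25, 10.46

Cutoffs at x̄ ± 2s: 6.37 ± 2·1.92 = [2.53, 10.21].
2.50: z = -2.02, |z| > 2 → outlier.
10.25: z = 2.02, |z| > 2 → outlier.
10.46: z = 2.13, |z| > 2 → outlier.
Every other value lies within [2.53, 10.21].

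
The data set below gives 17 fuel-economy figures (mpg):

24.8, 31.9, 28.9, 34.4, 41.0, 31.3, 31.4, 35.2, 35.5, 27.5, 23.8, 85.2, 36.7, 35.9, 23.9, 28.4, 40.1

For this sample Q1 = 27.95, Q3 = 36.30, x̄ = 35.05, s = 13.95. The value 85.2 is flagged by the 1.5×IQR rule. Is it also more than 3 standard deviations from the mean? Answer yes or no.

yes

z = (85.2 − 35.05) / 13.95 = 3.59.
|z| = 3.59 > 3.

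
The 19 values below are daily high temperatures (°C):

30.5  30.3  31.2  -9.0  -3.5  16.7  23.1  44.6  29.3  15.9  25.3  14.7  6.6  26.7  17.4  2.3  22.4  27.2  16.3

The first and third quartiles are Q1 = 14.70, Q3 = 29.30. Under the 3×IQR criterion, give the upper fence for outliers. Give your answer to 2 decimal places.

73.10

IQR = Q3 − Q1 = 29.30 − 14.70 = 14.60.
Lower fence = Q1 − 3·IQR = 14.70 − 43.80 = -29.10.
Upper fence = Q3 + 3·IQR = 29.30 + 43.80 = 73.10.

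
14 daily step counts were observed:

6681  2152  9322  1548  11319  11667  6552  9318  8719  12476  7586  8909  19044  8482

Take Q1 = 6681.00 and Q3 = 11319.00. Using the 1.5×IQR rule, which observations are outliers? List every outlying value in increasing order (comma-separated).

IQR = Q3 − Q1 = 11319.00 − 6681.00 = 4638.00.
Lower fence = Q1 − 1.5·IQR = 6681.00 − 6957.00 = -276.00.
Upper fence = Q3 + 1.5·IQR = 11319.00 + 6957.00 = 18276.00.
19044 > 18276.00 → outlier.
All remaining values lie within [-276.00, 18276.00].

19044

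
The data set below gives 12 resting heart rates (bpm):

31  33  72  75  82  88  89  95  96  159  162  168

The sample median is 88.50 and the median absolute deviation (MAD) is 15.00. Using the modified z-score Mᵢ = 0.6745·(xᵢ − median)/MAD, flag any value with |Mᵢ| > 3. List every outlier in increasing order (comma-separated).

|Mᵢ| > 3 ⇔ |xᵢ − 88.50| > 3·15.00/0.6745 = 66.72.
So outliers lie outside [21.78, 155.22].
159: M = 3.17 → outlier.
162: M = 3.31 → outlier.
168: M = 3.57 → outlier.

159, 162, 168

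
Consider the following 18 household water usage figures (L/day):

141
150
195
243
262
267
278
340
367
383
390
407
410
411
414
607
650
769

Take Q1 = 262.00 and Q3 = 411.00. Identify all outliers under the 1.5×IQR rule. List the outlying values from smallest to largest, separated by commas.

IQR = Q3 − Q1 = 411.00 − 262.00 = 149.00.
Lower fence = Q1 − 1.5·IQR = 262.00 − 223.50 = 38.50.
Upper fence = Q3 + 1.5·IQR = 411.00 + 223.50 = 634.50.
650 > 634.50 → outlier.
769 > 634.50 → outlier.
All remaining values lie within [38.50, 634.50].

650, 769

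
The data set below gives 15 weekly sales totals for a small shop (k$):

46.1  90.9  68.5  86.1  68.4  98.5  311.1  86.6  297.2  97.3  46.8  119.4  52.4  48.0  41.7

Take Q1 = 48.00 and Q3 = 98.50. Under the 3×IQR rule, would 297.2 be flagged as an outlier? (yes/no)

yes

IQR = Q3 − Q1 = 98.50 − 48.00 = 50.50.
Lower fence = Q1 − 3·IQR = 48.00 − 151.50 = -103.50.
Upper fence = Q3 + 3·IQR = 98.50 + 151.50 = 250.00.
297.2 lies above the upper fence.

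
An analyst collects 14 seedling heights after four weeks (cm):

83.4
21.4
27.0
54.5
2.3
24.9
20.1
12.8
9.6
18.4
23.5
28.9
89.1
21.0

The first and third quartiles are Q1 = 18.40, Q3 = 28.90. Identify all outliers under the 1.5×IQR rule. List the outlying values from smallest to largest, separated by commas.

IQR = Q3 − Q1 = 28.90 − 18.40 = 10.50.
Lower fence = Q1 − 1.5·IQR = 18.40 − 15.75 = 2.65.
Upper fence = Q3 + 1.5·IQR = 28.90 + 15.75 = 44.65.
2.3 < 2.65 → outlier.
54.5 > 44.65 → outlier.
83.4 > 44.65 → outlier.
89.1 > 44.65 → outlier.
All remaining values lie within [2.65, 44.65].

2.3, 54.5, 83.4, 89.1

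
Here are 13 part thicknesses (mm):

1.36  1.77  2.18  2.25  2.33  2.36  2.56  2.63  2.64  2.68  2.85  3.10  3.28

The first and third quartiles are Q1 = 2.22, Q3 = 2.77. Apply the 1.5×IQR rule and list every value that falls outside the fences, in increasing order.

1.36

IQR = Q3 − Q1 = 2.77 − 2.22 = 0.55.
Lower fence = Q1 − 1.5·IQR = 2.22 − 0.825 = 1.395.
Upper fence = Q3 + 1.5·IQR = 2.77 + 0.825 = 3.595.
1.36 < 1.395 → outlier.
All remaining values lie within [1.395, 3.595].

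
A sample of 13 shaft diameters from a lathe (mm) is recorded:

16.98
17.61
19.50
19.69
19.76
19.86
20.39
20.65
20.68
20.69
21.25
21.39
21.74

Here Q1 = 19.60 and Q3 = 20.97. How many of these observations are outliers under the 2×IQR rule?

IQR = 1.37; fences at 19.60 − 2.74 = 16.86 and 20.97 + 2.74 = 23.71.
Every value lies within the cutoffs.

0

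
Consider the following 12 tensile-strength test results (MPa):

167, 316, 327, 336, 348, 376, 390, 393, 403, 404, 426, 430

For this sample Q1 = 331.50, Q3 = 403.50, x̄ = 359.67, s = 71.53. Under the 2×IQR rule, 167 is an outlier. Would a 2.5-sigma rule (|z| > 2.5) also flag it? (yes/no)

z = (167 − 359.67) / 71.53 = -2.69.
|z| = 2.69 > 2.5.

yes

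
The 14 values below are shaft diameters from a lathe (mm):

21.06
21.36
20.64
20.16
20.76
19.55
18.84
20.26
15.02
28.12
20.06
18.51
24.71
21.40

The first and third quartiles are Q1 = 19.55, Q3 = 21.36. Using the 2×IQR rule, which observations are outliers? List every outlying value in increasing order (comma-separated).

IQR = Q3 − Q1 = 21.36 − 19.55 = 1.81.
Lower fence = Q1 − 2·IQR = 19.55 − 3.62 = 15.93.
Upper fence = Q3 + 2·IQR = 21.36 + 3.62 = 24.98.
15.02 < 15.93 → outlier.
28.12 > 24.98 → outlier.
All remaining values lie within [15.93, 24.98].

15.02, 28.12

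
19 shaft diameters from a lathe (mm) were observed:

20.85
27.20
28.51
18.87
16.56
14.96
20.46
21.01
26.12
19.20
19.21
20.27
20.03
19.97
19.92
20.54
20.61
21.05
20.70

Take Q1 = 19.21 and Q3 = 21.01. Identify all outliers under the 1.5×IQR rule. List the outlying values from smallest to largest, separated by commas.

14.96, 26.12, 27.20, 28.51

IQR = Q3 − Q1 = 21.01 − 19.21 = 1.80.
Lower fence = Q1 − 1.5·IQR = 19.21 − 2.70 = 16.51.
Upper fence = Q3 + 1.5·IQR = 21.01 + 2.70 = 23.71.
14.96 < 16.51 → outlier.
26.12 > 23.71 → outlier.
27.20 > 23.71 → outlier.
28.51 > 23.71 → outlier.
All remaining values lie within [16.51, 23.71].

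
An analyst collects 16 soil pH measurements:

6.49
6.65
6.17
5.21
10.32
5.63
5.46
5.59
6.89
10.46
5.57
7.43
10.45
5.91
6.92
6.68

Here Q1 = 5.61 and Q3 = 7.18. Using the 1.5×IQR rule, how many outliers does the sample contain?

3

IQR = 1.57; fences at 5.61 − 2.355 = 3.255 and 7.18 + 2.355 = 9.535.
Outside the cutoffs: 10.32, 10.45, 10.46.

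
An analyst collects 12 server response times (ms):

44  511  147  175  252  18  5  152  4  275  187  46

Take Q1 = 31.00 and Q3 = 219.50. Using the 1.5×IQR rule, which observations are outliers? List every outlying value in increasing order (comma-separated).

IQR = Q3 − Q1 = 219.50 − 31.00 = 188.50.
Lower fence = Q1 − 1.5·IQR = 31.00 − 282.75 = -251.75.
Upper fence = Q3 + 1.5·IQR = 219.50 + 282.75 = 502.25.
511 > 502.25 → outlier.
All remaining values lie within [-251.75, 502.25].

511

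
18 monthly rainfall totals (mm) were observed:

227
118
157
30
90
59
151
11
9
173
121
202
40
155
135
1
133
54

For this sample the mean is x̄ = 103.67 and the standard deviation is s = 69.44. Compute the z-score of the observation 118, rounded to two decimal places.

0.21

z = (118 − 103.67) / 69.44 = 0.21.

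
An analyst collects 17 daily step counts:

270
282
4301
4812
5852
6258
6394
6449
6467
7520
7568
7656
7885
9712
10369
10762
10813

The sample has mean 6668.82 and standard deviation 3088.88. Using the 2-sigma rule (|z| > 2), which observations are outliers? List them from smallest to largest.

270, 282

Cutoffs at x̄ ± 2s: 6668.82 ± 2·3088.88 = [491.06, 12846.58].
270: z = -2.07, |z| > 2 → outlier.
282: z = -2.07, |z| > 2 → outlier.
Every other value lies within [491.06, 12846.58].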